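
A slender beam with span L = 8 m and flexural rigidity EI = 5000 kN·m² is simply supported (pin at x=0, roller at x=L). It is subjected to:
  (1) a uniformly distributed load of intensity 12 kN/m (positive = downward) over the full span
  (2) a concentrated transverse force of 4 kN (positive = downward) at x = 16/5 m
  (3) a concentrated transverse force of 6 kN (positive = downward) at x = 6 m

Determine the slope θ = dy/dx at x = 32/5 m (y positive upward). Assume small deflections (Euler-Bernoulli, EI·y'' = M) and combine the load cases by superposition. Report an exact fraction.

Load 1 — uniform load w=12 kN/m over full span:
  θ_1 = -w(L³-6Lx²+4x³)/(24EI) = -12·(8³-6·8·(32/5)²+4·(32/5)³)/(24·5000) = 3168/78125 rad
Load 2 — point force P=4 kN at a=16/5 m (b=L-a=24/5):
  θ_2 = -Pa(2L²-6Lx+3x²+a²)/(6LEI)  [x>a] = -4·(16/5)·(2·8²-6·8·(32/5)+3·(32/5)²+(16/5)²)/(6·8·5000) = 192/78125 rad
Load 3 — point force P=6 kN at a=6 m (b=L-a=2):
  θ_3 = -Pa(2L²-6Lx+3x²+a²)/(6LEI)  [x>a] = -6·6·(2·8²-6·8·(32/5)+3·(32/5)²+6²)/(6·8·5000) = 381/125000 rad
Superposition: θ = Σ θ_i = 5757/125000 rad ≈ 0.046056 rad

θ(32/5) = 5757/125000 rad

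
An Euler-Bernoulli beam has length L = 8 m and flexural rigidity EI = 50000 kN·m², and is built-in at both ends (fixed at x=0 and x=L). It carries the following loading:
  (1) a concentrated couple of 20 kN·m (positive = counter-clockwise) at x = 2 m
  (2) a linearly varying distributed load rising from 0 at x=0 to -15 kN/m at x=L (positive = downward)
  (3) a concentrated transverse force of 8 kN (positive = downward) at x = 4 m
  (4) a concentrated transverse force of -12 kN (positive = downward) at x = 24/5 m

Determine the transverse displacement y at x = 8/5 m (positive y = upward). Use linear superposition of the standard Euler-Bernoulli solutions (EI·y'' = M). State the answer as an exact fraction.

Load 1 — applied couple M₀=20 kN·m at a=2 m (b=L-a=6):
  y_1 = (R_Ax³/6 - M_Ax²/2)/EI  [x≤a] with R_A=45/16, M_A=-15/4 = ((45/16)·(8/5)³/6 - (-15/4)·(8/5)²/2)/50000 = 21/156250 m
Load 2 — triangular load w₀=-15 kN/m (0→w₀ over full span):
  y_2 = -w₀x²(L-x)²(x+2L)/(120LEI) = -(-15)·(8/5)²·(8-(8/5))²·((8/5)+2·8)/(120·8·50000) = 5632/9765625 m
Load 3 — point force P=8 kN at a=4 m (b=L-a=4):
  y_3 = -Pb²x²(3aL-(3a+b)x)/(6L³EI)  [x≤a] = -8·4²·(8/5)²·(3·4·8-(3·4+4)·(8/5))/(6·8³·50000) = -176/1171875 m
Load 4 — point force P=-12 kN at a=24/5 m (b=L-a=16/5):
  y_4 = -Pb²x²(3aL-(3a+b)x)/(6L³EI)  [x≤a] = -(-12)·(16/5)²·(8/5)²·(3·(24/5)·8-(3·(24/5)+(16/5))·(8/5))/(6·8³·50000) = 8704/48828125 m
Superposition: y = Σ y_i = 216559/292968750 m ≈ 0.000739 m

y(8/5) = 216559/292968750 m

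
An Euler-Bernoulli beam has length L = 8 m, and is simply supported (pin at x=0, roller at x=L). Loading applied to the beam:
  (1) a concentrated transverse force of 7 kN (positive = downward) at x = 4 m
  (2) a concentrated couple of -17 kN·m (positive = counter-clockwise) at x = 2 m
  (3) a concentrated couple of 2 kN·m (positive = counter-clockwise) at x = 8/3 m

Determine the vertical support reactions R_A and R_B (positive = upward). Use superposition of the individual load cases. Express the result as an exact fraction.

R_A = 13/8 kN, R_B = 43/8 kN

Load 1 — point force P=7 kN at a=4 m (b=L-a=4):
  R_A = Pb/L = 7·4/8 = 7/2 kN
  R_B = Pa/L = 7·4/8 = 7/2 kN
Load 2 — applied couple M₀=-17 kN·m at a=2 m (b=L-a=6):
  R_A = M₀/L = (-17)/8 = -17/8 kN
  R_B = -M₀/L = -(-17)/8 = 17/8 kN
Load 3 — applied couple M₀=2 kN·m at a=8/3 m (b=L-a=16/3):
  R_A = M₀/L = 2/8 = 1/4 kN
  R_B = -M₀/L = -2/8 = -1/4 kN
Superposition: R_A = 13/8 kN, R_B = 43/8 kN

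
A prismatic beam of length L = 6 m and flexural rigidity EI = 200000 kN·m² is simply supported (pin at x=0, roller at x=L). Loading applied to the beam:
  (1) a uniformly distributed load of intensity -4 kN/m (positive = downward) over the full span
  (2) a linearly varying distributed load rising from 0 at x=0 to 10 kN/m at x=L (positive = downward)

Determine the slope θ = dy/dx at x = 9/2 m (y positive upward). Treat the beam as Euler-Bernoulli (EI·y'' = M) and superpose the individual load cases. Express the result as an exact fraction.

Load 1 — uniform load w=-4 kN/m over full span:
  θ_1 = -w(L³-6Lx²+4x³)/(24EI) = -(-4)·(6³-6·6·(9/2)²+4·(9/2)³)/(24·200000) = -99/800000 rad
Load 2 — triangular load w₀=10 kN/m (0→w₀ over full span):
  θ_2 = -w₀(7L⁴-30L²x²+15x⁴)/(360LEI) = -10·(7·6⁴-30·6²·(9/2)²+15·(9/2)⁴)/(360·6·200000) = 3939/25600000 rad
Superposition: θ = Σ θ_i = 771/25600000 rad ≈ 0.000030 rad

θ(9/2) = 771/25600000 rad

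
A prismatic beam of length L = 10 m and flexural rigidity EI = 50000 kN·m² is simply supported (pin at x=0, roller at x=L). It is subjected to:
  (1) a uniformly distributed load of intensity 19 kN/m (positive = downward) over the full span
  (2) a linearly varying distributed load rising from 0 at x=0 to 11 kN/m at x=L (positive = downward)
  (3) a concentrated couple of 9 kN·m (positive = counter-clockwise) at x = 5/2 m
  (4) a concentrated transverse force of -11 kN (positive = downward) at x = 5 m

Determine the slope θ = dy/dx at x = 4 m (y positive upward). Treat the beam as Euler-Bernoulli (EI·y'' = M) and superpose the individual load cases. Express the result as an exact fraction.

Load 1 — uniform load w=19 kN/m over full span:
  θ_1 = -w(L³-6Lx²+4x³)/(24EI) = -19·(10³-6·10·4²+4·4³)/(24·50000) = -703/150000 rad
Load 2 — triangular load w₀=11 kN/m (0→w₀ over full span):
  θ_2 = -w₀(7L⁴-30L²x²+15x⁴)/(360LEI) = -11·(7·10⁴-30·10²·4²+15·4⁴)/(360·10·50000) = -3553/2250000 rad
Load 3 — applied couple M₀=9 kN·m at a=5/2 m (b=L-a=15/2):
  θ_3 = (M₀x²/(2L)-M₀(x-a)+C₁)/EI  [x>a] with C₁=M₀(3b²-L²)/(6L)=165/16 = (9·4²/(2·10)-9·(4-(5/2))+(165/16))/50000 = 321/4000000 rad
Load 4 — point force P=-11 kN at a=5 m (b=L-a=5):
  θ_4 = -Pb(L²-b²-3x²)/(6LEI)  [x≤a] = -(-11)·5·(10²-5²-3·4²)/(6·10·50000) = 99/200000 rad
Superposition: θ = Σ θ_i = -204859/36000000 rad ≈ -0.005691 rad

θ(4) = -204859/36000000 rad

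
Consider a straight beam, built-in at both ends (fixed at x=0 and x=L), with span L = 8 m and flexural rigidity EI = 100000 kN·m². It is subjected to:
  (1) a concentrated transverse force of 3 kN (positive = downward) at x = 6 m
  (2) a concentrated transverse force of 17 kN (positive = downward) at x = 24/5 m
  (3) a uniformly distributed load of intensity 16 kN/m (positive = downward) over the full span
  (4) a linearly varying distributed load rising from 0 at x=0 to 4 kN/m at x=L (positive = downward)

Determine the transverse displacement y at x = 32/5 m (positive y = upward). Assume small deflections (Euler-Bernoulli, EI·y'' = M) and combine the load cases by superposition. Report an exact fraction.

y(32/5) = -77993/78125000 m

Load 1 — point force P=3 kN at a=6 m (b=L-a=2):
  y_1 = -Pa²(L-x)²(3bL-(3b+a)(L-x))/(6L³EI)  [x>a] = -3·6²·(8-(32/5))²·(3·2·8-(3·2+6)·(8-(32/5)))/(6·8³·100000) = -81/3125000 m
Load 2 — point force P=17 kN at a=24/5 m (b=L-a=16/5):
  y_2 = -Pa²(L-x)²(3bL-(3b+a)(L-x))/(6L³EI)  [x>a] = -17·(24/5)²·(8-(32/5))²·(3·(16/5)·8-(3·(16/5)+(24/5))·(8-(32/5)))/(6·8³·100000) = -8568/48828125 m
Load 3 — uniform load w=16 kN/m over full span:
  y_3 = -wx²(L-x)²/(24EI) = -16·(32/5)²·(8-(32/5))²/(24·100000) = -4096/5859375 m
Load 4 — triangular load w₀=4 kN/m (0→w₀ over full span):
  y_4 = -w₀x²(L-x)²(x+2L)/(120LEI) = -4·(32/5)²·(8-(32/5))²·((32/5)+2·8)/(120·8·100000) = -14336/146484375 m
Superposition: y = Σ y_i = -77993/78125000 m ≈ -0.000998 m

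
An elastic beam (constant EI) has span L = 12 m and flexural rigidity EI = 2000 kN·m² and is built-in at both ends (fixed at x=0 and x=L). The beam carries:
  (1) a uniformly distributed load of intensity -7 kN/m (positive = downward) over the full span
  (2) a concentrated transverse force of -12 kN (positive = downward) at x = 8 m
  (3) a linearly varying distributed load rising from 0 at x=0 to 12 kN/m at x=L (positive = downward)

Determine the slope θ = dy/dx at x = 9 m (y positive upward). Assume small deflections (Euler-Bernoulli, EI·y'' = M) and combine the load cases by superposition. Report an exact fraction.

θ(9) = -1419/80000 rad

Load 1 — uniform load w=-7 kN/m over full span:
  θ_1 = -wx(L-x)(L-2x)/(12EI) = -(-7)·9·(12-9)·(12-2·9)/(12·2000) = -189/4000 rad
Load 2 — point force P=-12 kN at a=8 m (b=L-a=4):
  θ_2 = Pa²(L-x)(2bL-(3b+a)(L-x))/(2L³EI)  [x>a] = (-12)·8²·(12-9)·(2·4·12-(3·4+8)·(12-9))/(2·12³·2000) = -3/250 rad
Load 3 — triangular load w₀=12 kN/m (0→w₀ over full span):
  θ_3 = -w₀(2x(L-x)(L-2x)(x+2L)+x²(L-x)²)/(120LEI) = -12·(2·9·(12-9)·(12-2·9)·(9+2·12)+9²·(12-9)²)/(120·12·2000) = 3321/80000 rad
Superposition: θ = Σ θ_i = -1419/80000 rad ≈ -0.017737 rad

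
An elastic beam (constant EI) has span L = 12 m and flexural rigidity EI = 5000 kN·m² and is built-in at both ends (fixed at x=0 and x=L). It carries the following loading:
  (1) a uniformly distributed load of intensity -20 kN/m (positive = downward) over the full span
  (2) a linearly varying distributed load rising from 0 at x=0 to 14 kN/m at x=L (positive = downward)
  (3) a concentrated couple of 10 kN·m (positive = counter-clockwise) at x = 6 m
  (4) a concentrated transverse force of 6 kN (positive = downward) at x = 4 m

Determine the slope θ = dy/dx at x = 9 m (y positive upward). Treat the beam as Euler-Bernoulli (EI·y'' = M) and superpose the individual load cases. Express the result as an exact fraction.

Load 1 — uniform load w=-20 kN/m over full span:
  θ_1 = -wx(L-x)(L-2x)/(12EI) = -(-20)·9·(12-9)·(12-2·9)/(12·5000) = -27/500 rad
Load 2 — triangular load w₀=14 kN/m (0→w₀ over full span):
  θ_2 = -w₀(2x(L-x)(L-2x)(x+2L)+x²(L-x)²)/(120LEI) = -14·(2·9·(12-9)·(12-2·9)·(9+2·12)+9²·(12-9)²)/(120·12·5000) = 7749/400000 rad
Load 3 — applied couple M₀=10 kN·m at a=6 m (b=L-a=6):
  θ_3 = (R_Ax²/2 - M_Ax - M₀(x-a))/EI  [x>a] with R_A=5/4, M_A=5/2 = ((5/4)·9²/2 - (5/2)·9 - 10·(9-6))/5000 = -3/8000 rad
Load 4 — point force P=6 kN at a=4 m (b=L-a=8):
  θ_4 = Pa²(L-x)(2bL-(3b+a)(L-x))/(2L³EI)  [x>a] = 6·4²·(12-9)·(2·8·12-(3·8+4)·(12-9))/(2·12³·5000) = 9/5000 rad
Superposition: θ = Σ θ_i = -13281/400000 rad ≈ -0.033203 rad

θ(9) = -13281/400000 rad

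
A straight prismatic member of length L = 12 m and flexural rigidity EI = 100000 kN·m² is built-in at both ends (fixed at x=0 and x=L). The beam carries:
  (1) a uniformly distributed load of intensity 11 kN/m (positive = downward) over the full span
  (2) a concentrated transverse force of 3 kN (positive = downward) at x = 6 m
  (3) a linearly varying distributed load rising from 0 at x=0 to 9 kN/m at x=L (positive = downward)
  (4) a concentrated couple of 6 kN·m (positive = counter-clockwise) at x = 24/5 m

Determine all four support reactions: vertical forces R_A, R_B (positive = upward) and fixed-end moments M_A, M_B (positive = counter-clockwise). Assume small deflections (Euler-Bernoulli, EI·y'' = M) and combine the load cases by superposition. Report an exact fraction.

R_A = 4221/50 kN, M_A = 9021/50 kN·m, R_B = 5229/50 kN, M_B = -9969/50 kN·m

Load 1 — uniform load w=11 kN/m over full span:
  R_A = wL/2 = 11·12/2 = 66 kN
  M_A = wL²/12 = 11·12²/12 = 132 kN·m
  R_B = wL/2 = 11·12/2 = 66 kN
  M_B = -wL²/12 = -11·12²/12 = -132 kN·m
Load 2 — point force P=3 kN at a=6 m (b=L-a=6):
  R_A = Pb²(3a+b)/L³ = 3·6²·(3·6+6)/12³ = 3/2 kN
  M_A = Pab²/L² = 3·6·6²/12² = 9/2 kN·m
  R_B = Pa²(a+3b)/L³ = 3·6²·(6+3·6)/12³ = 3/2 kN
  M_B = -Pa²b/L² = -3·6²·6/12² = -9/2 kN·m
Load 3 — triangular load w₀=9 kN/m (0→w₀ over full span):
  R_A = 3w₀L/20 = 3·9·12/20 = 81/5 kN
  M_A = w₀L²/30 = 9·12²/30 = 216/5 kN·m
  R_B = 7w₀L/20 = 7·9·12/20 = 189/5 kN
  M_B = -w₀L²/20 = -9·12²/20 = -324/5 kN·m
Load 4 — applied couple M₀=6 kN·m at a=24/5 m (b=L-a=36/5):
  R_A = 6M₀ab/L³ = 6·6·(24/5)·(36/5)/12³ = 18/25 kN
  M_A = M₀b(2a-b)/L² = 6·(36/5)·(2·(24/5)-(36/5))/12² = 18/25 kN·m
  R_B = -6M₀ab/L³ = -6·6·(24/5)·(36/5)/12³ = -18/25 kN
  M_B = M₀a(2b-a)/L² = 6·(24/5)·(2·(36/5)-(24/5))/12² = 48/25 kN·m
Superposition: R_A = 4221/50 kN, M_A = 9021/50 kN·m, R_B = 5229/50 kN, M_B = -9969/50 kN·m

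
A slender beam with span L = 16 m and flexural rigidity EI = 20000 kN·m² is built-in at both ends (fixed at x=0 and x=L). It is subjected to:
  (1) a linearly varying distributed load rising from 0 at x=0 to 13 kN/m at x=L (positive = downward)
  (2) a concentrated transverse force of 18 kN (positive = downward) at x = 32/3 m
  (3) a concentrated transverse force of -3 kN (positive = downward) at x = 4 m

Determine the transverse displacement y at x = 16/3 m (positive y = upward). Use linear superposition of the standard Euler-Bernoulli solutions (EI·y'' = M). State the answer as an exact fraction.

Load 1 — triangular load w₀=13 kN/m (0→w₀ over full span):
  y_1 = -w₀x²(L-x)²(x+2L)/(120LEI) = -13·(16/3)²·(16-(16/3))²·((16/3)+2·16)/(120·16·20000) = -93184/2278125 m
Load 2 — point force P=18 kN at a=32/3 m (b=L-a=16/3):
  y_2 = -Pb²x²(3aL-(3a+b)x)/(6L³EI)  [x≤a] = -18·(16/3)²·(16/3)²·(3·(32/3)·16-(3·(32/3)+(16/3))·(16/3))/(6·16³·20000) = -1408/151875 m
Load 3 — point force P=-3 kN at a=4 m (b=L-a=12):
  y_3 = -Pa²(L-x)²(3bL-(3b+a)(L-x))/(6L³EI)  [x>a] = -(-3)·4²·(16-(16/3))²·(3·12·16-(3·12+4)·(16-(16/3)))/(6·16³·20000) = 28/16875 m
Superposition: y = Σ y_i = -110524/2278125 m ≈ -0.048515 m

y(16/3) = -110524/2278125 m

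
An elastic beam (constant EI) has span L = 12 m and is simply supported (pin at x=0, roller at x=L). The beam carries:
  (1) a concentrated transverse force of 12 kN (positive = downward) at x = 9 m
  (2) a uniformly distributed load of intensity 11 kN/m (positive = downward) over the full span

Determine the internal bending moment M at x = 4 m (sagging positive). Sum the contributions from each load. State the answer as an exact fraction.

M(4) = 188 kN·m

Load 1 — point force P=12 kN at a=9 m (b=L-a=3):
  M_1 = Pbx/L  [x≤a] = 12·3·4/12 = 12 kN·m
Load 2 — uniform load w=11 kN/m over full span:
  M_2 = wx(L-x)/2 = 11·4·(12-4)/2 = 176 kN·m
Superposition: M = Σ M_i = 188 kN·m ≈ 188.000000 kN·m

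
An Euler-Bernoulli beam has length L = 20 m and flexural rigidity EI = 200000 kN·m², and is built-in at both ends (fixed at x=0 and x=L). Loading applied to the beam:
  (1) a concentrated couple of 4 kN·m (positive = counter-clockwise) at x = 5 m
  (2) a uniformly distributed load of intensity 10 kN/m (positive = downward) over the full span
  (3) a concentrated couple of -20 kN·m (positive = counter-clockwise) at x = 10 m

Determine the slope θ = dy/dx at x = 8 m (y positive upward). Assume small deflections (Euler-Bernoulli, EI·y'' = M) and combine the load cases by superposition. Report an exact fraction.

Load 1 — applied couple M₀=4 kN·m at a=5 m (b=L-a=15):
  θ_1 = (R_Ax²/2 - M_Ax - M₀(x-a))/EI  [x>a] with R_A=9/40, M_A=-3/4 = ((9/40)·8²/2 - (-3/4)·8 - 4·(8-5))/200000 = 3/500000 rad
Load 2 — uniform load w=10 kN/m over full span:
  θ_2 = -wx(L-x)(L-2x)/(12EI) = -10·8·(20-8)·(20-2·8)/(12·200000) = -1/625 rad
Load 3 — applied couple M₀=-20 kN·m at a=10 m (b=L-a=10):
  θ_3 = (R_Ax²/2 - M_Ax)/EI  [x≤a] with R_A=-3/2, M_A=-5 = ((-3/2)·8²/2 - (-5)·8)/200000 = -1/25000 rad
Superposition: θ = Σ θ_i = -817/500000 rad ≈ -0.001634 rad

θ(8) = -817/500000 rad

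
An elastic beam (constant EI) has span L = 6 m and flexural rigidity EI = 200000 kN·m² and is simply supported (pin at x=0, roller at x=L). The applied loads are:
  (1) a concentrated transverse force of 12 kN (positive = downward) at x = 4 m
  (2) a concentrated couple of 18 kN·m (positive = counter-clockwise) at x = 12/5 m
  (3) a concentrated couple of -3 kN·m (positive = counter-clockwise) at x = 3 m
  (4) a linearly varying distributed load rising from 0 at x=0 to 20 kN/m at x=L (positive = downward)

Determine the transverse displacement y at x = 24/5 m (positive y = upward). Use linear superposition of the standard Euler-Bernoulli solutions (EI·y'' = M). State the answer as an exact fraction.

Load 1 — point force P=12 kN at a=4 m (b=L-a=2):
  y_1 = -Pa(L-x)(2Lx-a²-x²)/(6LEI)  [x>a] = -12·4·(6-(24/5))·(2·6·(24/5)-4²-(24/5)²)/(6·6·200000) = -58/390625 m
Load 2 — applied couple M₀=18 kN·m at a=12/5 m (b=L-a=18/5):
  y_2 = (M₀x³/(6L)-M₀(x-a)²/2+C₁x)/EI  [x>a] with C₁=M₀(3b²-L²)/(6L)=36/25 = (18·(24/5)³/(6·6)-18·((24/5)-(12/5))²/2+(36/25)·(24/5))/200000 = 81/1562500 m
Load 3 — applied couple M₀=-3 kN·m at a=3 m (b=L-a=3):
  y_3 = (M₀x³/(6L)-M₀(x-a)²/2+C₁x)/EI  [x>a] with C₁=M₀(3b²-L²)/(6L)=3/4 = ((-3)·(24/5)³/(6·6)-(-3)·((24/5)-3)²/2+(3/4)·(24/5))/200000 = -189/50000000 m
Load 4 — triangular load w₀=20 kN/m (0→w₀ over full span):
  y_4 = -w₀x(7L⁴-10L²x²+3x⁴)/(360LEI) = -20·(24/5)·(7·6⁴-10·6²·(24/5)²+3·(24/5)⁴)/(360·6·200000) = -10287/19531250 m
Superposition: y = Σ y_i = -783893/1250000000 m ≈ -0.000627 m

y(24/5) = -783893/1250000000 m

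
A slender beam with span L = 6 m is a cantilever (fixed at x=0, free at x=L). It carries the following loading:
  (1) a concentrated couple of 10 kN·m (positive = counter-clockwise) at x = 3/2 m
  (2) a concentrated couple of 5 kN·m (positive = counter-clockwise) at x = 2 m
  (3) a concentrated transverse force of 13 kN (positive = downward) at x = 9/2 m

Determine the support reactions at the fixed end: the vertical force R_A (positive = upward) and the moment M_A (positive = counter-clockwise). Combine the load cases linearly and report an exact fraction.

R_A = 13 kN, M_A = 87/2 kN·m

Load 1 — applied couple M₀=10 kN·m at a=3/2 m (b=L-a=9/2):
  R_A = 0 kN
  M_A = -M₀ = -10 kN·m
Load 2 — applied couple M₀=5 kN·m at a=2 m (b=L-a=4):
  R_A = 0 kN
  M_A = -M₀ = -5 kN·m
Load 3 — point force P=13 kN at a=9/2 m (b=L-a=3/2):
  R_A = P = 13 kN
  M_A = Pa = 13·(9/2) = 117/2 kN·m
Superposition: R_A = 13 kN, M_A = 87/2 kN·m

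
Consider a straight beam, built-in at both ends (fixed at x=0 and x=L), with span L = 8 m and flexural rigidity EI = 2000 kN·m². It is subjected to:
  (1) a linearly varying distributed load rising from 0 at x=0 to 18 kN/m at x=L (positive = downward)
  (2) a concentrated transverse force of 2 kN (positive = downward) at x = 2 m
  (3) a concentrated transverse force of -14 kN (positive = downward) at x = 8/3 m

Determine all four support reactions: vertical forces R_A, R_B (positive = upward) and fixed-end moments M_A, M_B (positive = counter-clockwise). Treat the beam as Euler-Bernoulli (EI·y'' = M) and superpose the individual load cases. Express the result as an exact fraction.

R_A = 27901/2160 kN, M_A = 12991/540 kN·m, R_B = 101699/2160 kN, M_B = -27029/540 kN·m

Load 1 — triangular load w₀=18 kN/m (0→w₀ over full span):
  R_A = 3w₀L/20 = 3·18·8/20 = 108/5 kN
  M_A = w₀L²/30 = 18·8²/30 = 192/5 kN·m
  R_B = 7w₀L/20 = 7·18·8/20 = 252/5 kN
  M_B = -w₀L²/20 = -18·8²/20 = -288/5 kN·m
Load 2 — point force P=2 kN at a=2 m (b=L-a=6):
  R_A = Pb²(3a+b)/L³ = 2·6²·(3·2+6)/8³ = 27/16 kN
  M_A = Pab²/L² = 2·2·6²/8² = 9/4 kN·m
  R_B = Pa²(a+3b)/L³ = 2·2²·(2+3·6)/8³ = 5/16 kN
  M_B = -Pa²b/L² = -2·2²·6/8² = -3/4 kN·m
Load 3 — point force P=-14 kN at a=8/3 m (b=L-a=16/3):
  R_A = Pb²(3a+b)/L³ = (-14)·(16/3)²·(3·(8/3)+(16/3))/8³ = -280/27 kN
  M_A = Pab²/L² = (-14)·(8/3)·(16/3)²/8² = -448/27 kN·m
  R_B = Pa²(a+3b)/L³ = (-14)·(8/3)²·((8/3)+3·(16/3))/8³ = -98/27 kN
  M_B = -Pa²b/L² = -(-14)·(8/3)²·(16/3)/8² = 224/27 kN·m
Superposition: R_A = 27901/2160 kN, M_A = 12991/540 kN·m, R_B = 101699/2160 kN, M_B = -27029/540 kN·m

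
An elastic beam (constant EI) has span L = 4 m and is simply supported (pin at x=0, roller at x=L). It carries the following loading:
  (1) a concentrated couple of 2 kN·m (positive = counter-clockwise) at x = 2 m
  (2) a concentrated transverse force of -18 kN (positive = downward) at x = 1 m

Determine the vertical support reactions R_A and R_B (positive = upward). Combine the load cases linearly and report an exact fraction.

Load 1 — applied couple M₀=2 kN·m at a=2 m (b=L-a=2):
  R_A = M₀/L = 2/4 = 1/2 kN
  R_B = -M₀/L = -2/4 = -1/2 kN
Load 2 — point force P=-18 kN at a=1 m (b=L-a=3):
  R_A = Pb/L = (-18)·3/4 = -27/2 kN
  R_B = Pa/L = (-18)·1/4 = -9/2 kN
Superposition: R_A = -13 kN, R_B = -5 kN

R_A = -13 kN, R_B = -5 kN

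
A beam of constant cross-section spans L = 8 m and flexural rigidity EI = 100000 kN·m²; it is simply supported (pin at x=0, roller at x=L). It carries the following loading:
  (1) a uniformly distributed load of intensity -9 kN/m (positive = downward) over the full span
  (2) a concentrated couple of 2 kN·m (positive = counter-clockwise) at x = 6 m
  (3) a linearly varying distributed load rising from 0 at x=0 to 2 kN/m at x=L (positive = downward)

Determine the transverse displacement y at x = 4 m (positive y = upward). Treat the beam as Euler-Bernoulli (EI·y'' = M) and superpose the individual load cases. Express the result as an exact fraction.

y(4) = 631/150000 m

Load 1 — uniform load w=-9 kN/m over full span:
  y_1 = -wx(L³-2Lx²+x³)/(24EI) = -(-9)·4·(8³-2·8·4²+4³)/(24·100000) = 3/625 m
Load 2 — applied couple M₀=2 kN·m at a=6 m (b=L-a=2):
  y_2 = (M₀x³/(6L)+C₁x)/EI  [x≤a] with C₁=M₀(3b²-L²)/(6L)=-13/6 = (2·4³/(6·8)+(-13/6)·4)/100000 = -3/50000 m
Load 3 — triangular load w₀=2 kN/m (0→w₀ over full span):
  y_3 = -w₀x(7L⁴-10L²x²+3x⁴)/(360LEI) = -2·4·(7·8⁴-10·8²·4²+3·4⁴)/(360·8·100000) = -1/1875 m
Superposition: y = Σ y_i = 631/150000 m ≈ 0.004207 m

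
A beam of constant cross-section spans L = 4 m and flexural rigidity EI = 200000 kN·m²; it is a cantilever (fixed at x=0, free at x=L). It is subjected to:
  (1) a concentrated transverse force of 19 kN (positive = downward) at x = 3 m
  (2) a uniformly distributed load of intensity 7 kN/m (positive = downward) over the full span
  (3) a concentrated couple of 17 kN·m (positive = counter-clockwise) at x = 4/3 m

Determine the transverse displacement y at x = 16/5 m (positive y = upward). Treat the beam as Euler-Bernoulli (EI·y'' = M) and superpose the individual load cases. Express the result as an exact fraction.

Load 1 — point force P=19 kN at a=3 m (b=L-a=1):
  y_1 = -Pa²(3x-a)/(6EI)  [x>a] = -19·3²·(3·(16/5)-3)/(6·200000) = -1881/2000000 m
Load 2 — uniform load w=7 kN/m over full span:
  y_2 = -wx²(x²-4Lx+6L²)/(24EI) = -7·(16/5)²·((16/5)²-4·4·(16/5)+6·4²)/(24·200000) = -4816/5859375 m
Load 3 — applied couple M₀=17 kN·m at a=4/3 m (b=L-a=8/3):
  y_3 = M₀a(2x-a)/(2EI)  [x>a] = 17·(4/3)·(2·(16/5)-(4/3))/(2·200000) = 323/1125000 m
Superposition: y = Σ y_i = -3319469/2250000000 m ≈ -0.001475 m

y(16/5) = -3319469/2250000000 m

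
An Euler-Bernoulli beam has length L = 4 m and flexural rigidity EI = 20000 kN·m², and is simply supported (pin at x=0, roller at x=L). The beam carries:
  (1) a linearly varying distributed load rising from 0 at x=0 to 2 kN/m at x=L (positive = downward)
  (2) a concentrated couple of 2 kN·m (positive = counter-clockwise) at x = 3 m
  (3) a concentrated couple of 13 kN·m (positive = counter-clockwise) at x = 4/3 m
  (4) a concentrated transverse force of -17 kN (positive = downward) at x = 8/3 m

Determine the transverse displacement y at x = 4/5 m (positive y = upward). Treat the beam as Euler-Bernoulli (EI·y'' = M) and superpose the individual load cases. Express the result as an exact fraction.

Load 1 — triangular load w₀=2 kN/m (0→w₀ over full span):
  y_1 = -w₀x(7L⁴-10L²x²+3x⁴)/(360LEI) = -2·(4/5)·(7·4⁴-10·4²·(4/5)²+3·(4/5)⁴)/(360·4·20000) = -2752/29296875 m
Load 2 — applied couple M₀=2 kN·m at a=3 m (b=L-a=1):
  y_2 = (M₀x³/(6L)+C₁x)/EI  [x≤a] with C₁=M₀(3b²-L²)/(6L)=-13/12 = (2·(4/5)³/(6·4)+(-13/12)·(4/5))/20000 = -103/2500000 m
Load 3 — applied couple M₀=13 kN·m at a=4/3 m (b=L-a=8/3):
  y_3 = (M₀x³/(6L)+C₁x)/EI  [x≤a] with C₁=M₀(3b²-L²)/(6L)=26/9 = (13·(4/5)³/(6·4)+(26/9)·(4/5))/20000 = 91/703125 m
Load 4 — point force P=-17 kN at a=8/3 m (b=L-a=4/3):
  y_4 = -Pbx(L²-b²-x²)/(6LEI)  [x≤a] = -(-17)·(4/3)·(4/5)·(4²-(4/3)²-(4/5)²)/(6·4·20000) = 3247/6328125 m
Superposition: y = Σ y_i = 12843397/25312500000 m ≈ 0.000507 m

y(4/5) = 12843397/25312500000 m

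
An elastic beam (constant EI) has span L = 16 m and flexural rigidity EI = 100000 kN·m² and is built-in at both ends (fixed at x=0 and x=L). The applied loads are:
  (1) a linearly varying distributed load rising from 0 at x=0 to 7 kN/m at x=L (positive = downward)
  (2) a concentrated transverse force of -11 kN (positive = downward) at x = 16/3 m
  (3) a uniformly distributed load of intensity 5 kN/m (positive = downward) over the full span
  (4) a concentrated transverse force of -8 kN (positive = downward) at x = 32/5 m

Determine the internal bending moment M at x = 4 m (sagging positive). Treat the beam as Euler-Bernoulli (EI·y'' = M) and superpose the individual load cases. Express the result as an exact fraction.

M(4) = 24674/3375 kN·m

Load 1 — triangular load w₀=7 kN/m (0→w₀ over full span):
  M_1 = 3w₀Lx/20 - w₀L²/30 - w₀x³/(6L) = 3·7·16·4/20 - 7·16²/30 - 7·4³/(6·16) = 14/5 kN·m
Load 2 — point force P=-11 kN at a=16/3 m (b=L-a=32/3):
  M_2 = Pb²(3a+b)x/L³ - Pab²/L²  [x≤a] = (-11)·(32/3)²·(3·(16/3)+(32/3))·4/16³ - (-11)·(16/3)·(32/3)²/16² = -176/27 kN·m
Load 3 — uniform load w=5 kN/m over full span:
  M_3 = wLx/2 - wL²/12 - wx²/2 = 5·16·4/2 - 5·16²/12 - 5·4²/2 = 40/3 kN·m
Load 4 — point force P=-8 kN at a=32/5 m (b=L-a=48/5):
  M_4 = Pb²(3a+b)x/L³ - Pab²/L²  [x≤a] = (-8)·(48/5)²·(3·(32/5)+(48/5))·4/16³ - (-8)·(32/5)·(48/5)²/16² = -288/125 kN·m
Superposition: M = Σ M_i = 24674/3375 kN·m ≈ 7.310815 kN·m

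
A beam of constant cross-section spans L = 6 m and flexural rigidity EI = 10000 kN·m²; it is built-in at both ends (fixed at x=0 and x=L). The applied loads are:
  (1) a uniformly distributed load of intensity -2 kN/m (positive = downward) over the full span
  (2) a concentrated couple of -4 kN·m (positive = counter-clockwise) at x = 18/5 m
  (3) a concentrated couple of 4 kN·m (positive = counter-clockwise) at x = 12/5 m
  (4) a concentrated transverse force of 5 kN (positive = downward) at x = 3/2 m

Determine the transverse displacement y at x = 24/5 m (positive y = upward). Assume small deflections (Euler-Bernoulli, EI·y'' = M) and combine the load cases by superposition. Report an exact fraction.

y(24/5) = 25533/100000000 m

Load 1 — uniform load w=-2 kN/m over full span:
  y_1 = -wx²(L-x)²/(24EI) = -(-2)·(24/5)²·(6-(24/5))²/(24·10000) = 108/390625 m
Load 2 — applied couple M₀=-4 kN·m at a=18/5 m (b=L-a=12/5):
  y_2 = (R_Ax³/6 - M_Ax²/2 - M₀(x-a)²/2)/EI  [x>a] with R_A=-24/25, M_A=-32/25 = ((-24/25)·(24/5)³/6 - (-32/25)·(24/5)²/2 - (-4)·((24/5)-(18/5))²/2)/10000 = -27/3906250 m
Load 3 — applied couple M₀=4 kN·m at a=12/5 m (b=L-a=18/5):
  y_3 = (R_Ax³/6 - M_Ax²/2 - M₀(x-a)²/2)/EI  [x>a] with R_A=24/25, M_A=12/25 = ((24/25)·(24/5)³/6 - (12/25)·(24/5)²/2 - 4·((24/5)-(12/5))²/2)/10000 = 126/1953125 m
Load 4 — point force P=5 kN at a=3/2 m (b=L-a=9/2):
  y_4 = -Pa²(L-x)²(3bL-(3b+a)(L-x))/(6L³EI)  [x>a] = -5·(3/2)²·(6-(24/5))²·(3·(9/2)·6-(3·(9/2)+(3/2))·(6-(24/5)))/(6·6³·10000) = -63/800000 m
Superposition: y = Σ y_i = 25533/100000000 m ≈ 0.000255 m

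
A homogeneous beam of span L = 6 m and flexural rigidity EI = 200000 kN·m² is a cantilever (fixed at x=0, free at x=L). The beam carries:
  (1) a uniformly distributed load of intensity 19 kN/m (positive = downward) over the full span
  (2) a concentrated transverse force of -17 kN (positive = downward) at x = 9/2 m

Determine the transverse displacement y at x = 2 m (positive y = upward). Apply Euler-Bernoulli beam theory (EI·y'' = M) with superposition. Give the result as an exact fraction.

y(2) = -1243/600000 m

Load 1 — uniform load w=19 kN/m over full span:
  y_1 = -wx²(x²-4Lx+6L²)/(24EI) = -19·2²·(2²-4·6·2+6·6²)/(24·200000) = -817/300000 m
Load 2 — point force P=-17 kN at a=9/2 m (b=L-a=3/2):
  y_2 = -Px²(3a-x)/(6EI)  [x≤a] = -(-17)·2²·(3·(9/2)-2)/(6·200000) = 391/600000 m
Superposition: y = Σ y_i = -1243/600000 m ≈ -0.002072 m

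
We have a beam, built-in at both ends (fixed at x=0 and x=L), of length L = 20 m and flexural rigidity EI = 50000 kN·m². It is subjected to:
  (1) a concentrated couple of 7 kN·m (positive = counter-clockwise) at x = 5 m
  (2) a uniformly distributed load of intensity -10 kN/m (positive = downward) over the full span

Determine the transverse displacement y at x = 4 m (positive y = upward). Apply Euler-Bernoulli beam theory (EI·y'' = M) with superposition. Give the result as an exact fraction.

y(4) = 51641/1500000 m

Load 1 — applied couple M₀=7 kN·m at a=5 m (b=L-a=15):
  y_1 = (R_Ax³/6 - M_Ax²/2)/EI  [x≤a] with R_A=63/160, M_A=-21/16 = ((63/160)·4³/6 - (-21/16)·4²/2)/50000 = 147/500000 m
Load 2 — uniform load w=-10 kN/m over full span:
  y_2 = -wx²(L-x)²/(24EI) = -(-10)·4²·(20-4)²/(24·50000) = 64/1875 m
Superposition: y = Σ y_i = 51641/1500000 m ≈ 0.034427 m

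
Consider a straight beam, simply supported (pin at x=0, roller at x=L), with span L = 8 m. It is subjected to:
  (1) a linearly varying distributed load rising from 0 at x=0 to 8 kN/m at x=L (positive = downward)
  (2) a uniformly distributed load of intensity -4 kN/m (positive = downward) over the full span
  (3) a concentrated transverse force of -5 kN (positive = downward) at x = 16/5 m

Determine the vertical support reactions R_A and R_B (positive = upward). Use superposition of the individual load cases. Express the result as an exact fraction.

R_A = -25/3 kN, R_B = 10/3 kN

Load 1 — triangular load w₀=8 kN/m (0→w₀ over full span):
  R_A = w₀L/6 = 8·8/6 = 32/3 kN
  R_B = w₀L/3 = 8·8/3 = 64/3 kN
Load 2 — uniform load w=-4 kN/m over full span:
  R_A = wL/2 = (-4)·8/2 = -16 kN
  R_B = wL/2 = (-4)·8/2 = -16 kN
Load 3 — point force P=-5 kN at a=16/5 m (b=L-a=24/5):
  R_A = Pb/L = (-5)·(24/5)/8 = -3 kN
  R_B = Pa/L = (-5)·(16/5)/8 = -2 kN
Superposition: R_A = -25/3 kN, R_B = 10/3 kN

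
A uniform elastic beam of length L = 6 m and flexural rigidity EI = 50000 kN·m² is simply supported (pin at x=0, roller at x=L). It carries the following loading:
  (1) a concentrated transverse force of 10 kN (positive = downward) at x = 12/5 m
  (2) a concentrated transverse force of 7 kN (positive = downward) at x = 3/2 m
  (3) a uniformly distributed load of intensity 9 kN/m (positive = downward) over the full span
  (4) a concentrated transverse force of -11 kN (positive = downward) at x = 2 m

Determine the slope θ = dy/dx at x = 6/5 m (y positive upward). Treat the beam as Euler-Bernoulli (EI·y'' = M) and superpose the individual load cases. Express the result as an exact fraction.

θ(6/5) = -2653517/1800000000 rad

Load 1 — point force P=10 kN at a=12/5 m (b=L-a=18/5):
  θ_1 = -Pb(L²-b²-3x²)/(6LEI)  [x≤a] = -10·(18/5)·(6²-(18/5)²-3·(6/5)²)/(6·6·50000) = -117/312500 rad
Load 2 — point force P=7 kN at a=3/2 m (b=L-a=9/2):
  θ_2 = -Pb(L²-b²-3x²)/(6LEI)  [x≤a] = -7·(9/2)·(6²-(9/2)²-3·(6/5)²)/(6·6·50000) = -8001/40000000 rad
Load 3 — uniform load w=9 kN/m over full span:
  θ_3 = -w(L³-6Lx²+4x³)/(24EI) = -9·(6³-6·6·(6/5)²+4·(6/5)³)/(24·50000) = -8019/6250000 rad
Load 4 — point force P=-11 kN at a=2 m (b=L-a=4):
  θ_4 = -Pb(L²-b²-3x²)/(6LEI)  [x≤a] = -(-11)·4·(6²-4²-3·(6/5)²)/(6·6·50000) = 539/1406250 rad
Superposition: θ = Σ θ_i = -2653517/1800000000 rad ≈ -0.001474 rad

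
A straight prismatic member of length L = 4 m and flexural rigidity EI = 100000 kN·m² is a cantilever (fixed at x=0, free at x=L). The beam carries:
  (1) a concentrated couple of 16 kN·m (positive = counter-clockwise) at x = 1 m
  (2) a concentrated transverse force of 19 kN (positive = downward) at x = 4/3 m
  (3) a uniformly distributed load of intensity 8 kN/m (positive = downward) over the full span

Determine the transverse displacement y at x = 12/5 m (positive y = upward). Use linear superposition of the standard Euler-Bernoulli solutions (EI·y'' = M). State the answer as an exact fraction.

y(12/5) = -786449/632812500 m

Load 1 — applied couple M₀=16 kN·m at a=1 m (b=L-a=3):
  y_1 = M₀a(2x-a)/(2EI)  [x>a] = 16·1·(2·(12/5)-1)/(2·100000) = 19/62500 m
Load 2 — point force P=19 kN at a=4/3 m (b=L-a=8/3):
  y_2 = -Pa²(3x-a)/(6EI)  [x>a] = -19·(4/3)²·(3·(12/5)-(4/3))/(6·100000) = -418/1265625 m
Load 3 — uniform load w=8 kN/m over full span:
  y_3 = -wx²(x²-4Lx+6L²)/(24EI) = -8·(12/5)²·((12/5)²-4·4·(12/5)+6·4²)/(24·100000) = -2376/1953125 m
Superposition: y = Σ y_i = -786449/632812500 m ≈ -0.001243 m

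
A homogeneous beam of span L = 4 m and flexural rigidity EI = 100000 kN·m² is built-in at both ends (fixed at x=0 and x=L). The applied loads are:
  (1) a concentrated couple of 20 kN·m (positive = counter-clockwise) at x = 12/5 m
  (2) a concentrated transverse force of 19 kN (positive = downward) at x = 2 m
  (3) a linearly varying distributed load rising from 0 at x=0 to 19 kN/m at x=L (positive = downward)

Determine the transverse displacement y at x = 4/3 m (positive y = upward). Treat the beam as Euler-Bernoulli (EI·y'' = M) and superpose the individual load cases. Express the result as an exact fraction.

y(4/3) = -11123/91125000 m

Load 1 — applied couple M₀=20 kN·m at a=12/5 m (b=L-a=8/5):
  y_1 = (R_Ax³/6 - M_Ax²/2)/EI  [x≤a] with R_A=36/5, M_A=32/5 = ((36/5)·(4/3)³/6 - (32/5)·(4/3)²/2)/100000 = -4/140625 m
Load 2 — point force P=19 kN at a=2 m (b=L-a=2):
  y_2 = -Pb²x²(3aL-(3a+b)x)/(6L³EI)  [x≤a] = -19·2²·(4/3)²·(3·2·4-(3·2+2)·(4/3))/(6·4³·100000) = -19/405000 m
Load 3 — triangular load w₀=19 kN/m (0→w₀ over full span):
  y_3 = -w₀x²(L-x)²(x+2L)/(120LEI) = -19·(4/3)²·(4-(4/3))²·((4/3)+2·4)/(120·4·100000) = -532/11390625 m
Superposition: y = Σ y_i = -11123/91125000 m ≈ -0.000122 m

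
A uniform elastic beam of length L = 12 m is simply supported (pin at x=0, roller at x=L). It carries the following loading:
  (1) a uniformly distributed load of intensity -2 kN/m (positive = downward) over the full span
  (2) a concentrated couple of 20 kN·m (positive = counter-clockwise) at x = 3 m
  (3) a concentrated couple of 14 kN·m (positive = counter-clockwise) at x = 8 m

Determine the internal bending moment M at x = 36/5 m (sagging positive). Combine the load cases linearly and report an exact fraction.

M(36/5) = -854/25 kN·m

Load 1 — uniform load w=-2 kN/m over full span:
  M_1 = wx(L-x)/2 = (-2)·(36/5)·(12-(36/5))/2 = -864/25 kN·m
Load 2 — applied couple M₀=20 kN·m at a=3 m (b=L-a=9):
  M_2 = M₀x/L - M₀  [x>a] = 20·(36/5)/12 - 20 = -8 kN·m
Load 3 — applied couple M₀=14 kN·m at a=8 m (b=L-a=4):
  M_3 = M₀x/L  [x≤a] = 14·(36/5)/12 = 42/5 kN·m
Superposition: M = Σ M_i = -854/25 kN·m ≈ -34.160000 kN·m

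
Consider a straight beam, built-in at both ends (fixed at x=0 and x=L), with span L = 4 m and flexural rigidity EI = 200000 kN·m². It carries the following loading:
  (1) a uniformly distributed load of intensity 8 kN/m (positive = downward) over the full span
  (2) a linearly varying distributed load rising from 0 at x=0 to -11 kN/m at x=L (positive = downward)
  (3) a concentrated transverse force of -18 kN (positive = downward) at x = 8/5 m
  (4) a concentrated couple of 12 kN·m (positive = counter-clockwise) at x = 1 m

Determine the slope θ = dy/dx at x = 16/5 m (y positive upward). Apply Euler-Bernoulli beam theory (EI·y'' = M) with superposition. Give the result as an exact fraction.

θ(16/5) = -2537/117187500 rad

Load 1 — uniform load w=8 kN/m over full span:
  θ_1 = -wx(L-x)(L-2x)/(12EI) = -8·(16/5)·(4-(16/5))·(4-2·(16/5))/(12·200000) = 8/390625 rad
Load 2 — triangular load w₀=-11 kN/m (0→w₀ over full span):
  θ_2 = -w₀(2x(L-x)(L-2x)(x+2L)+x²(L-x)²)/(120LEI) = -(-11)·(2·(16/5)·(4-(16/5))·(4-2·(16/5))·((16/5)+2·4)+(16/5)²·(4-(16/5))²)/(120·4·200000) = -88/5859375 rad
Load 3 — point force P=-18 kN at a=8/5 m (b=L-a=12/5):
  θ_3 = Pa²(L-x)(2bL-(3b+a)(L-x))/(2L³EI)  [x>a] = (-18)·(8/5)²·(4-(16/5))·(2·(12/5)·4-(3·(12/5)+(8/5))·(4-(16/5)))/(2·4³·200000) = -171/9765625 rad
Load 4 — applied couple M₀=12 kN·m at a=1 m (b=L-a=3):
  θ_4 = (R_Ax²/2 - M_Ax - M₀(x-a))/EI  [x>a] with R_A=27/8, M_A=-9/4 = ((27/8)·(16/5)²/2 - (-9/4)·(16/5) - 12·((16/5)-1))/200000 = -3/312500 rad
Superposition: θ = Σ θ_i = -2537/117187500 rad ≈ -0.000022 rad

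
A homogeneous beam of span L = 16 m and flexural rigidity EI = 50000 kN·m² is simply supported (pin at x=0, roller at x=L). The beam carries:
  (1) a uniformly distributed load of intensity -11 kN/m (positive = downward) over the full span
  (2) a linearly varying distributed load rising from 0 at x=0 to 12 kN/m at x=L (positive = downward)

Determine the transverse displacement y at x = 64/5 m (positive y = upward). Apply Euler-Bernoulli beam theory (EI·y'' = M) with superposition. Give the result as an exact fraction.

y(64/5) = 6969344/146484375 m

Load 1 — uniform load w=-11 kN/m over full span:
  y_1 = -wx(L³-2Lx²+x³)/(24EI) = -(-11)·(64/5)·(16³-2·16·(64/5)²+(64/5)³)/(24·50000) = 653312/5859375 m
Load 2 — triangular load w₀=12 kN/m (0→w₀ over full span):
  y_2 = -w₀x(7L⁴-10L²x²+3x⁴)/(360LEI) = -12·(64/5)·(7·16⁴-10·16²·(64/5)²+3·(64/5)⁴)/(360·16·50000) = -3121152/48828125 m
Superposition: y = Σ y_i = 6969344/146484375 m ≈ 0.047577 m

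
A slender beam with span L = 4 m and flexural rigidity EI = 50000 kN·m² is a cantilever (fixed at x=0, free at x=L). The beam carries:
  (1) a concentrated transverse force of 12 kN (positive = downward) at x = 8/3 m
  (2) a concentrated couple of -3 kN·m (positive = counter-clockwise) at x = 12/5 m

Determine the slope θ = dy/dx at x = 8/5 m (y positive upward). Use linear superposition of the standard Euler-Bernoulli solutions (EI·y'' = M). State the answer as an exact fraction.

Load 1 — point force P=12 kN at a=8/3 m (b=L-a=4/3):
  θ_1 = -Px(2a-x)/(2EI)  [x≤a] = -12·(8/5)·(2·(8/3)-(8/5))/(2·50000) = -56/78125 rad
Load 2 — applied couple M₀=-3 kN·m at a=12/5 m (b=L-a=8/5):
  θ_2 = M₀x/EI  [x≤a] = (-3)·(8/5)/50000 = -3/31250 rad
Superposition: θ = Σ θ_i = -127/156250 rad ≈ -0.000813 rad

θ(8/5) = -127/156250 rad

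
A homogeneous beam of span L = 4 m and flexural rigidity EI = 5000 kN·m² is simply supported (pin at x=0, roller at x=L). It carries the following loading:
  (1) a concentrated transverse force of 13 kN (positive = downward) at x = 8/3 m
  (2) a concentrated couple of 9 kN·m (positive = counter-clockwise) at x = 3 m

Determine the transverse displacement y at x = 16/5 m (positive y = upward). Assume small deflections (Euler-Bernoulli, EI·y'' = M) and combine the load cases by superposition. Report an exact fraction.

y(16/5) = -263737/101250000 m

Load 1 — point force P=13 kN at a=8/3 m (b=L-a=4/3):
  y_1 = -Pa(L-x)(2Lx-a²-x²)/(6LEI)  [x>a] = -13·(8/3)·(4-(16/5))·(2·4·(16/5)-(8/3)²-(16/5)²)/(6·4·5000) = -12064/6328125 m
Load 2 — applied couple M₀=9 kN·m at a=3 m (b=L-a=1):
  y_2 = (M₀x³/(6L)-M₀(x-a)²/2+C₁x)/EI  [x>a] with C₁=M₀(3b²-L²)/(6L)=-39/8 = (9·(16/5)³/(6·4)-9·((16/5)-3)²/2+(-39/8)·(16/5))/5000 = -873/1250000 m
Superposition: y = Σ y_i = -263737/101250000 m ≈ -0.002605 m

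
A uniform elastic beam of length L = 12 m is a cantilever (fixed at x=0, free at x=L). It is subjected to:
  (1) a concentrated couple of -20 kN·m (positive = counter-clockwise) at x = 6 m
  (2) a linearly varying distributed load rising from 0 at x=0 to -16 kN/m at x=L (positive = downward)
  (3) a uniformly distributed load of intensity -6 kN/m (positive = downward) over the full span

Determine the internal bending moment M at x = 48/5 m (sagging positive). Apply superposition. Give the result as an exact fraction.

Load 1 — applied couple M₀=-20 kN·m at a=6 m (b=L-a=6):
  M_1 = 0  [x>a] = 0 kN·m
Load 2 — triangular load w₀=-16 kN/m (0→w₀ over full span):
  M_2 = w₀Lx/2 - w₀L²/3 - w₀x³/(6L) = (-16)·12·(48/5)/2 - (-16)·12²/3 - (-16)·(48/5)³/(6·12) = 5376/125 kN·m
Load 3 — uniform load w=-6 kN/m over full span:
  M_3 = -w(L-x)²/2 = -(-6)·(12-(48/5))²/2 = 432/25 kN·m
Superposition: M = Σ M_i = 7536/125 kN·m ≈ 60.288000 kN·m

M(48/5) = 7536/125 kN·m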